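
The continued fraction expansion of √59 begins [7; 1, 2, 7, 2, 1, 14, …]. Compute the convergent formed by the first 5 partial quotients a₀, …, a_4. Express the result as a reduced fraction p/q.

361/47

Start with 2.
7 + 1/(2/1) = 7 + 1/2 = 15/2
2 + 1/(15/2) = 2 + 2/15 = 32/15
1 + 1/(32/15) = 1 + 15/32 = 47/32
7 + 1/(47/32) = 7 + 32/47 = 361/47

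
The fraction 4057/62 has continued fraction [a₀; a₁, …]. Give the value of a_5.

Apply division with remainder until the remainder is 0:
4057 ÷ 62 → quotient 65, remainder 27
62 ÷ 27 → quotient 2, remainder 8
27 ÷ 8 → quotient 3, remainder 3
8 ÷ 3 → quotient 2, remainder 2
3 ÷ 2 → quotient 1, remainder 1
2 ÷ 1 → quotient 2, remainder 0

2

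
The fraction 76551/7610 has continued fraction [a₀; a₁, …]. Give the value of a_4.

1

⌊76551/7610⌋ = 10, remainder 451
⌊7610/451⌋ = 16, remainder 394
⌊451/394⌋ = 1, remainder 57
⌊394/57⌋ = 6, remainder 52
⌊57/52⌋ = 1, remainder 5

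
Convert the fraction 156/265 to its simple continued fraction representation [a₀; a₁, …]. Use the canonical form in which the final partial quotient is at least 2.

[0; 1, 1, 2, 3, 7, 2]

⌊156/265⌋ = 0, remainder 156
⌊265/156⌋ = 1, remainder 109
⌊156/109⌋ = 1, remainder 47
⌊109/47⌋ = 2, remainder 15
⌊47/15⌋ = 3, remainder 2
⌊15/2⌋ = 7, remainder 1
⌊2/1⌋ = 2, remainder 0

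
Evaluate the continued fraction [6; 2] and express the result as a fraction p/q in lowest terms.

Starting at the tail and folding back:
Start with 2.
6 + 1/(2/1) = 6 + 1/2 = 13/2

13/2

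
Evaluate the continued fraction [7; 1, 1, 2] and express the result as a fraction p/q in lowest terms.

Start with 2.
1 + 1/(2/1) = 1 + 1/2 = 3/2
1 + 1/(3/2) = 1 + 2/3 = 5/3
7 + 1/(5/3) = 7 + 3/5 = 38/5

38/5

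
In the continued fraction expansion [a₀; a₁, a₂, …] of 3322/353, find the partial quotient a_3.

3322 ÷ 353 → quotient 9, remainder 145
353 ÷ 145 → quotient 2, remainder 63
145 ÷ 63 → quotient 2, remainder 19
63 ÷ 19 → quotient 3, remainder 6

3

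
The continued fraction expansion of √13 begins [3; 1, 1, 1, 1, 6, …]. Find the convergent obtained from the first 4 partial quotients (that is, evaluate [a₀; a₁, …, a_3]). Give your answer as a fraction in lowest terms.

Collapse the nested fraction from the inside out:
Start with 1.
1 + 1/(1/1) = 1 + 1/1 = 2/1
1 + 1/(2/1) = 1 + 1/2 = 3/2
3 + 1/(3/2) = 3 + 2/3 = 11/3

11/3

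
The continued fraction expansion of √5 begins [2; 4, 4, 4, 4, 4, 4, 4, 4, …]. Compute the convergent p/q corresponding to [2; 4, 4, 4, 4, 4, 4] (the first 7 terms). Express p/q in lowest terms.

Compute successive convergents:
a_0 = 2: 2/1
a_1 = 4: 9/4
a_2 = 4: 38/17
a_3 = 4: 161/72
a_4 = 4: 682/305
a_5 = 4: 2889/1292
a_6 = 4: 12238/5473

12238/5473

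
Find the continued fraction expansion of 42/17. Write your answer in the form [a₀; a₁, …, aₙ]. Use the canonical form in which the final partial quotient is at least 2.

[2; 2, 8]

42 ÷ 17 → quotient 2, remainder 8
17 ÷ 8 → quotient 2, remainder 1
8 ÷ 1 → quotient 8, remainder 0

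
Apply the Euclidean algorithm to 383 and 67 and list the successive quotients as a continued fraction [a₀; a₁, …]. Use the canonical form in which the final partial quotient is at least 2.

[5; 1, 2, 1, 1, 9]

⌊383/67⌋ = 5, remainder 48
⌊67/48⌋ = 1, remainder 19
⌊48/19⌋ = 2, remainder 10
⌊19/10⌋ = 1, remainder 9
⌊10/9⌋ = 1, remainder 1
⌊9/1⌋ = 9, remainder 0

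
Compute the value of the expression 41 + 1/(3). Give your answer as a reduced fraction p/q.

Build up convergents one term at a time:
a_0 = 41: 41/1
a_1 = 3: 124/3

124/3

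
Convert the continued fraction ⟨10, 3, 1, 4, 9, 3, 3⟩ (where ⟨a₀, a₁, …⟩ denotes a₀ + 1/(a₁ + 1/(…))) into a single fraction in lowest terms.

18545/1807

Work from the innermost term outward:
Start with 3.
3 + 1/(3/1) = 3 + 1/3 = 10/3
9 + 1/(10/3) = 9 + 3/10 = 93/10
4 + 1/(93/10) = 4 + 10/93 = 382/93
1 + 1/(382/93) = 1 + 93/382 = 475/382
3 + 1/(475/382) = 3 + 382/475 = 1807/475
10 + 1/(1807/475) = 10 + 475/1807 = 18545/1807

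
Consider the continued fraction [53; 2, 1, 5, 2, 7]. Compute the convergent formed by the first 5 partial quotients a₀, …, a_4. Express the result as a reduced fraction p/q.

1974/37

Start with 2.
5 + 1/(2/1) = 5 + 1/2 = 11/2
1 + 1/(11/2) = 1 + 2/11 = 13/11
2 + 1/(13/11) = 2 + 11/13 = 37/13
53 + 1/(37/13) = 53 + 13/37 = 1974/37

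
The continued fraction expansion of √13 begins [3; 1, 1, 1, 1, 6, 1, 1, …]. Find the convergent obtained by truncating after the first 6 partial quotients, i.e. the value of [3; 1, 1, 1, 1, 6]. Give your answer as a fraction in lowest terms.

119/33

a_0 = 3: 3/1
a_1 = 1: 4/1
a_2 = 1: 7/2
a_3 = 1: 11/3
a_4 = 1: 18/5
a_5 = 6: 119/33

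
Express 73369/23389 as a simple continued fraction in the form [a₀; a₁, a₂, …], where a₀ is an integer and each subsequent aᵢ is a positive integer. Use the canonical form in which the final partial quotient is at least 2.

[3; 7, 3, 3, 1, 1, 12, 11]

Repeatedly divide and take the remainder:
73369 ÷ 23389 → quotient 3, remainder 3202
23389 ÷ 3202 → quotient 7, remainder 975
3202 ÷ 975 → quotient 3, remainder 277
975 ÷ 277 → quotient 3, remainder 144
277 ÷ 144 → quotient 1, remainder 133
144 ÷ 133 → quotient 1, remainder 11
133 ÷ 11 → quotient 12, remainder 1
11 ÷ 1 → quotient 11, remainder 0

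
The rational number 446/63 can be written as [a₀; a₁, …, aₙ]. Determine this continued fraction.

Run the Euclidean algorithm, recording each quotient:
446 = 7·63 + 5, so a_0 = 7
63 = 12·5 + 3, so a_1 = 12
5 = 1·3 + 2, so a_2 = 1
3 = 1·2 + 1, so a_3 = 1
2 = 2·1 + 0, so a_4 = 2

[7; 12, 1, 1, 2]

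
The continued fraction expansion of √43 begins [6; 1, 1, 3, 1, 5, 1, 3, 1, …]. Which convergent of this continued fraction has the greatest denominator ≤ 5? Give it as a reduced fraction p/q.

13/2

a_0 = 6: 6/1  (≤ bound)
a_1 = 1: 7/1  (≤ bound)
a_2 = 1: 13/2  (≤ bound)
a_3 = 3: 46/7  (> 5, stop)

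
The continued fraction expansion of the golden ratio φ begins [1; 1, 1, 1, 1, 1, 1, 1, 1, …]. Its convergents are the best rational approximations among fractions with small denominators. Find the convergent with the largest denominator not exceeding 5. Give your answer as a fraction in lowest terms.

8/5

a_0 = 1: 1/1  (≤ bound)
a_1 = 1: 2/1  (≤ bound)
a_2 = 1: 3/2  (≤ bound)
a_3 = 1: 5/3  (≤ bound)
a_4 = 1: 8/5  (≤ bound)
a_5 = 1: 13/8  (> 5, stop)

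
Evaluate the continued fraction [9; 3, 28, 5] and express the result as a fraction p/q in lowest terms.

Work from the innermost term outward:
Start with 5.
28 + 1/(5/1) = 28 + 1/5 = 141/5
3 + 1/(141/5) = 3 + 5/141 = 428/141
9 + 1/(428/141) = 9 + 141/428 = 3993/428

3993/428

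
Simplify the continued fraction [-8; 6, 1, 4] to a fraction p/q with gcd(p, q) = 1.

-267/34

Compute successive convergents:
a_0 = -8: -8/1
a_1 = 6: -47/6
a_2 = 1: -55/7
a_3 = 4: -267/34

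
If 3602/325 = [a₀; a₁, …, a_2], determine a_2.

27

3602 ÷ 325 → quotient 11, remainder 27
325 ÷ 27 → quotient 12, remainder 1
27 ÷ 1 → quotient 27, remainder 0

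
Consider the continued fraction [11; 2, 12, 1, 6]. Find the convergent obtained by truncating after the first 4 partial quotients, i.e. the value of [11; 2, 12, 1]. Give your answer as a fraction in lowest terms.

Starting at the tail and folding back:
Start with 1.
12 + 1/(1/1) = 12 + 1/1 = 13/1
2 + 1/(13/1) = 2 + 1/13 = 27/13
11 + 1/(27/13) = 11 + 13/27 = 310/27

310/27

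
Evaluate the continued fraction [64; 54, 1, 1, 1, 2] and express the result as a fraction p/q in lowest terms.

27976/437

Compute successive convergents:
a_0 = 64: 64/1
a_1 = 54: 3457/54
a_2 = 1: 3521/55
a_3 = 1: 6978/109
a_4 = 1: 10499/164
a_5 = 2: 27976/437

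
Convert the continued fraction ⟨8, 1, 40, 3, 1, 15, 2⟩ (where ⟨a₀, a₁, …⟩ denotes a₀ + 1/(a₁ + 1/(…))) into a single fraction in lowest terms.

Start with 2.
15 + 1/(2/1) = 15 + 1/2 = 31/2
1 + 1/(31/2) = 1 + 2/31 = 33/31
3 + 1/(33/31) = 3 + 31/33 = 130/33
40 + 1/(130/33) = 40 + 33/130 = 5233/130
1 + 1/(5233/130) = 1 + 130/5233 = 5363/5233
8 + 1/(5363/5233) = 8 + 5233/5363 = 48137/5363

48137/5363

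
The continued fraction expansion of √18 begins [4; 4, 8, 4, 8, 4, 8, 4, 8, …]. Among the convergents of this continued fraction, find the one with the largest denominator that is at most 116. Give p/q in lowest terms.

140/33

a_0 = 4: 4/1  (≤ bound)
a_1 = 4: 17/4  (≤ bound)
a_2 = 8: 140/33  (≤ bound)
a_3 = 4: 577/136  (> 116, stop)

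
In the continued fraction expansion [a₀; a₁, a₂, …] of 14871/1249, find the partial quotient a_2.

9

Apply division with remainder until the remainder is 0:
14871 ÷ 1249 → quotient 11, remainder 1132
1249 ÷ 1132 → quotient 1, remainder 117
1132 ÷ 117 → quotient 9, remainder 79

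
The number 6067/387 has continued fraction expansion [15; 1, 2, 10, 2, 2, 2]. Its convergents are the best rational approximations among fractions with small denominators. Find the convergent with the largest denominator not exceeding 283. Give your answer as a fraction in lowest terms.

2524/161

List convergents until the denominator exceeds the bound:
a_0 = 15: 15/1  (≤ bound)
a_1 = 1: 16/1  (≤ bound)
a_2 = 2: 47/3  (≤ bound)
a_3 = 10: 486/31  (≤ bound)
a_4 = 2: 1019/65  (≤ bound)
a_5 = 2: 2524/161  (≤ bound)
a_6 = 2: 6067/387  (> 283, stop)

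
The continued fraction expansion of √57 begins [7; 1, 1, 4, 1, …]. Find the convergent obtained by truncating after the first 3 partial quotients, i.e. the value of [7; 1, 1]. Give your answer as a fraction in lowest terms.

15/2

Start with 1.
1 + 1/(1/1) = 1 + 1/1 = 2/1
7 + 1/(2/1) = 7 + 1/2 = 15/2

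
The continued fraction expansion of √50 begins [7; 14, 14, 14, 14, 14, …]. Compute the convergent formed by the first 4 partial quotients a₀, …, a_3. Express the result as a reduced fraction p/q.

19601/2772

Collapse the nested fraction from the inside out:
Start with 14.
14 + 1/(14/1) = 14 + 1/14 = 197/14
14 + 1/(197/14) = 14 + 14/197 = 2772/197
7 + 1/(2772/197) = 7 + 197/2772 = 19601/2772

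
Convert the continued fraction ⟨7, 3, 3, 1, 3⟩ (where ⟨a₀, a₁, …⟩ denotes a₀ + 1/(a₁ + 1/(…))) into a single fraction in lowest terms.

358/49

a_0 = 7: 7/1
a_1 = 3: 22/3
a_2 = 3: 73/10
a_3 = 1: 95/13
a_4 = 3: 358/49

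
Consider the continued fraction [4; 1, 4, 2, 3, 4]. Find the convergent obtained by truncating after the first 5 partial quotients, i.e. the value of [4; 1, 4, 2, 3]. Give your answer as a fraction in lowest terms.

Start with 3.
2 + 1/(3/1) = 2 + 1/3 = 7/3
4 + 1/(7/3) = 4 + 3/7 = 31/7
1 + 1/(31/7) = 1 + 7/31 = 38/31
4 + 1/(38/31) = 4 + 31/38 = 183/38

183/38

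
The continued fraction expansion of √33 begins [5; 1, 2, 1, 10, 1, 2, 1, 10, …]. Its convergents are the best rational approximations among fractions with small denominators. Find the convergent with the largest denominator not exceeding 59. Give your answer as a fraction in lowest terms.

List convergents until the denominator exceeds the bound:
a_0 = 5: 5/1  (≤ bound)
a_1 = 1: 6/1  (≤ bound)
a_2 = 2: 17/3  (≤ bound)
a_3 = 1: 23/4  (≤ bound)
a_4 = 10: 247/43  (≤ bound)
a_5 = 1: 270/47  (≤ bound)
a_6 = 2: 787/137  (> 59, stop)

270/47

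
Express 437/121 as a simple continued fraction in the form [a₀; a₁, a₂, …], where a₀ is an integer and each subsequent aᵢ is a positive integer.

Run the Euclidean algorithm, recording each quotient:
437 = 3·121 + 74, so a_0 = 3
121 = 1·74 + 47, so a_1 = 1
74 = 1·47 + 27, so a_2 = 1
47 = 1·27 + 20, so a_3 = 1
27 = 1·20 + 7, so a_4 = 1
20 = 2·7 + 6, so a_5 = 2
7 = 1·6 + 1, so a_6 = 1
6 = 6·1 + 0, so a_7 = 6

[3; 1, 1, 1, 1, 2, 1, 6]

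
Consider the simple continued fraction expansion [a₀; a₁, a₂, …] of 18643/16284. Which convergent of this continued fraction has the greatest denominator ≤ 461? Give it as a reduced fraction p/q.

245/214

List convergents until the denominator exceeds the bound:
a_0 = 1: 1/1  (≤ bound)
a_1 = 6: 7/6  (≤ bound)
a_2 = 1: 8/7  (≤ bound)
a_3 = 9: 79/69  (≤ bound)
a_4 = 3: 245/214  (≤ bound)
a_5 = 3: 814/711  (> 461, stop)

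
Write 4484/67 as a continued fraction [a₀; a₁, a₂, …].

Apply division with remainder until the remainder is 0:
4484 ÷ 67 → quotient 66, remainder 62
67 ÷ 62 → quotient 1, remainder 5
62 ÷ 5 → quotient 12, remainder 2
5 ÷ 2 → quotient 2, remainder 1
2 ÷ 1 → quotient 2, remainder 0

[66; 1, 12, 2, 2]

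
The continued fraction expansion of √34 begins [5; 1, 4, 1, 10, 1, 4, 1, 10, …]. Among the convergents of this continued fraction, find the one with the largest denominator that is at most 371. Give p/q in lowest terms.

a_0 = 5: 5/1  (≤ bound)
a_1 = 1: 6/1  (≤ bound)
a_2 = 4: 29/5  (≤ bound)
a_3 = 1: 35/6  (≤ bound)
a_4 = 10: 379/65  (≤ bound)
a_5 = 1: 414/71  (≤ bound)
a_6 = 4: 2035/349  (≤ bound)
a_7 = 1: 2449/420  (> 371, stop)

2035/349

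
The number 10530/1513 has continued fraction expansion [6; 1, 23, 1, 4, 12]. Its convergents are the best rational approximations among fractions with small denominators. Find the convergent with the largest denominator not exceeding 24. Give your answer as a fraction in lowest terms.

List convergents until the denominator exceeds the bound:
a_0 = 6: 6/1  (≤ bound)
a_1 = 1: 7/1  (≤ bound)
a_2 = 23: 167/24  (≤ bound)
a_3 = 1: 174/25  (> 24, stop)

167/24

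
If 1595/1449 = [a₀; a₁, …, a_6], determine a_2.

1

⌊1595/1449⌋ = 1, remainder 146
⌊1449/146⌋ = 9, remainder 135
⌊146/135⌋ = 1, remainder 11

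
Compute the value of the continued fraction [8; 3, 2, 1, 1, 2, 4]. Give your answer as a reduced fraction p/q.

Work from the innermost term outward:
Start with 4.
2 + 1/(4/1) = 2 + 1/4 = 9/4
1 + 1/(9/4) = 1 + 4/9 = 13/9
1 + 1/(13/9) = 1 + 9/13 = 22/13
2 + 1/(22/13) = 2 + 13/22 = 57/22
3 + 1/(57/22) = 3 + 22/57 = 193/57
8 + 1/(193/57) = 8 + 57/193 = 1601/193

1601/193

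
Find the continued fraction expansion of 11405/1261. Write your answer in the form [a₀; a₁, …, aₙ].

[9; 22, 1, 1, 13, 2]

11405 ÷ 1261 → quotient 9, remainder 56
1261 ÷ 56 → quotient 22, remainder 29
56 ÷ 29 → quotient 1, remainder 27
29 ÷ 27 → quotient 1, remainder 2
27 ÷ 2 → quotient 13, remainder 1
2 ÷ 1 → quotient 2, remainder 0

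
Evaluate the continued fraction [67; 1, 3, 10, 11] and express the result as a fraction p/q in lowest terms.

Build up convergents one term at a time:
a_0 = 67: 67/1
a_1 = 1: 68/1
a_2 = 3: 271/4
a_3 = 10: 2778/41
a_4 = 11: 30829/455

30829/455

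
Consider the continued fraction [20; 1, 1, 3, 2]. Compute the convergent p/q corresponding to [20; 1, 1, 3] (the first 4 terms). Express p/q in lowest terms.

Start with 3.
1 + 1/(3/1) = 1 + 1/3 = 4/3
1 + 1/(4/3) = 1 + 3/4 = 7/4
20 + 1/(7/4) = 20 + 4/7 = 144/7

144/7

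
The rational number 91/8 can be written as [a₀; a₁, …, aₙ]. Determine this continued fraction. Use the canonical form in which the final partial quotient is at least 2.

[11; 2, 1, 2]

Repeatedly divide and take the remainder:
91 = 11·8 + 3, so a_0 = 11
8 = 2·3 + 2, so a_1 = 2
3 = 1·2 + 1, so a_2 = 1
2 = 2·1 + 0, so a_3 = 2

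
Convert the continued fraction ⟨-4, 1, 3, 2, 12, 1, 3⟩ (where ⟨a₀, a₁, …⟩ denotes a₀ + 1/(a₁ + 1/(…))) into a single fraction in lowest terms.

-1531/475

Start with 3.
1 + 1/(3/1) = 1 + 1/3 = 4/3
12 + 1/(4/3) = 12 + 3/4 = 51/4
2 + 1/(51/4) = 2 + 4/51 = 106/51
3 + 1/(106/51) = 3 + 51/106 = 369/106
1 + 1/(369/106) = 1 + 106/369 = 475/369
-4 + 1/(475/369) = -4 + 369/475 = -1531/475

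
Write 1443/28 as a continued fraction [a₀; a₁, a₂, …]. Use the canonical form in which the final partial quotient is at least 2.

[51; 1, 1, 6, 2]

1443 ÷ 28 → quotient 51, remainder 15
28 ÷ 15 → quotient 1, remainder 13
15 ÷ 13 → quotient 1, remainder 2
13 ÷ 2 → quotient 6, remainder 1
2 ÷ 1 → quotient 2, remainder 0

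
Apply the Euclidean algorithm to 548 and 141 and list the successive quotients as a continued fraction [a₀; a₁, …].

[3; 1, 7, 1, 4, 3]

548 = 3·141 + 125, so a_0 = 3
141 = 1·125 + 16, so a_1 = 1
125 = 7·16 + 13, so a_2 = 7
16 = 1·13 + 3, so a_3 = 1
13 = 4·3 + 1, so a_4 = 4
3 = 3·1 + 0, so a_5 = 3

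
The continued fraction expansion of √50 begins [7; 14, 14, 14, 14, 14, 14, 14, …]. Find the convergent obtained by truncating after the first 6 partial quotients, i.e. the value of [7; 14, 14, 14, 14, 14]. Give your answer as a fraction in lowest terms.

3880899/548842

Start with 14.
14 + 1/(14/1) = 14 + 1/14 = 197/14
14 + 1/(197/14) = 14 + 14/197 = 2772/197
14 + 1/(2772/197) = 14 + 197/2772 = 39005/2772
14 + 1/(39005/2772) = 14 + 2772/39005 = 548842/39005
7 + 1/(548842/39005) = 7 + 39005/548842 = 3880899/548842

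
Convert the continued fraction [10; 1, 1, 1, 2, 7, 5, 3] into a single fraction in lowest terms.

10287/968

Work from the innermost term outward:
Start with 3.
5 + 1/(3/1) = 5 + 1/3 = 16/3
7 + 1/(16/3) = 7 + 3/16 = 115/16
2 + 1/(115/16) = 2 + 16/115 = 246/115
1 + 1/(246/115) = 1 + 115/246 = 361/246
1 + 1/(361/246) = 1 + 246/361 = 607/361
1 + 1/(607/361) = 1 + 361/607 = 968/607
10 + 1/(968/607) = 10 + 607/968 = 10287/968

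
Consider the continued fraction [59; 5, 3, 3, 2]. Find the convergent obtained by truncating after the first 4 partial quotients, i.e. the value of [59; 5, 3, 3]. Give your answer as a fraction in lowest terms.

Starting at the tail and folding back:
Start with 3.
3 + 1/(3/1) = 3 + 1/3 = 10/3
5 + 1/(10/3) = 5 + 3/10 = 53/10
59 + 1/(53/10) = 59 + 10/53 = 3137/53

3137/53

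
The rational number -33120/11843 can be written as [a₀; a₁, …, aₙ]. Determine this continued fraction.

[-3; 4, 1, 10, 1, 12, 2, 7]

Repeatedly divide and take the remainder:
-33120 ÷ 11843 → quotient -3, remainder 2409
11843 ÷ 2409 → quotient 4, remainder 2207
2409 ÷ 2207 → quotient 1, remainder 202
2207 ÷ 202 → quotient 10, remainder 187
202 ÷ 187 → quotient 1, remainder 15
187 ÷ 15 → quotient 12, remainder 7
15 ÷ 7 → quotient 2, remainder 1
7 ÷ 1 → quotient 7, remainder 0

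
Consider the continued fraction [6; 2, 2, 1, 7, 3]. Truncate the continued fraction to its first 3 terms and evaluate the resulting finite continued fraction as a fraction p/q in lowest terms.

32/5

Build up convergents one term at a time:
a_0 = 6: 6/1
a_1 = 2: 13/2
a_2 = 2: 32/5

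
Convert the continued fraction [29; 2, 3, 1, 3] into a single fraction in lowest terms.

Compute successive convergents:
a_0 = 29: 29/1
a_1 = 2: 59/2
a_2 = 3: 206/7
a_3 = 1: 265/9
a_4 = 3: 1001/34

1001/34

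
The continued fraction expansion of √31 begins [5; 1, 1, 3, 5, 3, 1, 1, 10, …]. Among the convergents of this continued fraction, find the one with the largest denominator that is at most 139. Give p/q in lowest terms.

657/118

a_0 = 5: 5/1  (≤ bound)
a_1 = 1: 6/1  (≤ bound)
a_2 = 1: 11/2  (≤ bound)
a_3 = 3: 39/7  (≤ bound)
a_4 = 5: 206/37  (≤ bound)
a_5 = 3: 657/118  (≤ bound)
a_6 = 1: 863/155  (> 139, stop)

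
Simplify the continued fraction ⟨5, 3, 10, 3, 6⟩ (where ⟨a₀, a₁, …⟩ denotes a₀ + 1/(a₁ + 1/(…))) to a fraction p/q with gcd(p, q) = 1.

Start with 6.
3 + 1/(6/1) = 3 + 1/6 = 19/6
10 + 1/(19/6) = 10 + 6/19 = 196/19
3 + 1/(196/19) = 3 + 19/196 = 607/196
5 + 1/(607/196) = 5 + 196/607 = 3231/607

3231/607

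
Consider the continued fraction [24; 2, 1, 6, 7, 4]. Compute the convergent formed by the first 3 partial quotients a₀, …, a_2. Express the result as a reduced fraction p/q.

73/3

Start with 1.
2 + 1/(1/1) = 2 + 1/1 = 3/1
24 + 1/(3/1) = 24 + 1/3 = 73/3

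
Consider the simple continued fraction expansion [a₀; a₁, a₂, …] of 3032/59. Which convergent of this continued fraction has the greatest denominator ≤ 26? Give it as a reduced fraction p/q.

925/18

a_0 = 51: 51/1  (≤ bound)
a_1 = 2: 103/2  (≤ bound)
a_2 = 1: 154/3  (≤ bound)
a_3 = 1: 257/5  (≤ bound)
a_4 = 3: 925/18  (≤ bound)
a_5 = 3: 3032/59  (> 26, stop)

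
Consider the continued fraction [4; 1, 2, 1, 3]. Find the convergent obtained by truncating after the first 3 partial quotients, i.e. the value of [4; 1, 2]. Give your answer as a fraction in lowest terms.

a_0 = 4: 4/1
a_1 = 1: 5/1
a_2 = 2: 14/3

14/3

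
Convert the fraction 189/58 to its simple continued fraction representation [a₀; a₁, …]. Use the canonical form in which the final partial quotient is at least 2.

189 ÷ 58 → quotient 3, remainder 15
58 ÷ 15 → quotient 3, remainder 13
15 ÷ 13 → quotient 1, remainder 2
13 ÷ 2 → quotient 6, remainder 1
2 ÷ 1 → quotient 2, remainder 0

[3; 3, 1, 6, 2]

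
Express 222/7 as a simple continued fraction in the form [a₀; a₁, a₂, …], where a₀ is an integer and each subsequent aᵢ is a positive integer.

[31; 1, 2, 2]

Run the Euclidean algorithm, recording each quotient:
⌊222/7⌋ = 31, remainder 5
⌊7/5⌋ = 1, remainder 2
⌊5/2⌋ = 2, remainder 1
⌊2/1⌋ = 2, remainder 0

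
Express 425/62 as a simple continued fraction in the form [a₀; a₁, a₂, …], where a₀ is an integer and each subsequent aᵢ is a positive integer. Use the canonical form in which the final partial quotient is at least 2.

[6; 1, 5, 1, 8]

Run the Euclidean algorithm, recording each quotient:
425 = 6·62 + 53, so a_0 = 6
62 = 1·53 + 9, so a_1 = 1
53 = 5·9 + 8, so a_2 = 5
9 = 1·8 + 1, so a_3 = 1
8 = 8·1 + 0, so a_4 = 8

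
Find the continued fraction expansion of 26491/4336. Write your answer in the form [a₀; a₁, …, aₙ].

[6; 9, 7, 1, 3, 1, 2, 4]

Repeatedly divide and take the remainder:
26491 ÷ 4336 → quotient 6, remainder 475
4336 ÷ 475 → quotient 9, remainder 61
475 ÷ 61 → quotient 7, remainder 48
61 ÷ 48 → quotient 1, remainder 13
48 ÷ 13 → quotient 3, remainder 9
13 ÷ 9 → quotient 1, remainder 4
9 ÷ 4 → quotient 2, remainder 1
4 ÷ 1 → quotient 4, remainder 0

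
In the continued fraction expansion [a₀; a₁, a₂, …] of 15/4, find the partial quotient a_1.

15 ÷ 4 → quotient 3, remainder 3
4 ÷ 3 → quotient 1, remainder 1

1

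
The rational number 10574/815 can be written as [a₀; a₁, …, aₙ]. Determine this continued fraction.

[12; 1, 37, 1, 4, 4]

Repeatedly divide and take the remainder:
⌊10574/815⌋ = 12, remainder 794
⌊815/794⌋ = 1, remainder 21
⌊794/21⌋ = 37, remainder 17
⌊21/17⌋ = 1, remainder 4
⌊17/4⌋ = 4, remainder 1
⌊4/1⌋ = 4, remainder 0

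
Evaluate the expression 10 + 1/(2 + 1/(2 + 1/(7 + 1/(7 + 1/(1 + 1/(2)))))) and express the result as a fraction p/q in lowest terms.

a_0 = 10: 10/1
a_1 = 2: 21/2
a_2 = 2: 52/5
a_3 = 7: 385/37
a_4 = 7: 2747/264
a_5 = 1: 3132/301
a_6 = 2: 9011/866

9011/866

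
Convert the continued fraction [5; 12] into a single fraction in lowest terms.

a_0 = 5: 5/1
a_1 = 12: 61/12

61/12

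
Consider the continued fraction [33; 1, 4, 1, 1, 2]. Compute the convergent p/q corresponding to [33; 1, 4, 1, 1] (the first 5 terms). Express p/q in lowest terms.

372/11

a_0 = 33: 33/1
a_1 = 1: 34/1
a_2 = 4: 169/5
a_3 = 1: 203/6
a_4 = 1: 372/11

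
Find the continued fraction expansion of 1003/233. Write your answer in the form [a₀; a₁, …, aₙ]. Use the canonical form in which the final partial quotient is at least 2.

Run the Euclidean algorithm, recording each quotient:
1003 ÷ 233 → quotient 4, remainder 71
233 ÷ 71 → quotient 3, remainder 20
71 ÷ 20 → quotient 3, remainder 11
20 ÷ 11 → quotient 1, remainder 9
11 ÷ 9 → quotient 1, remainder 2
9 ÷ 2 → quotient 4, remainder 1
2 ÷ 1 → quotient 2, remainder 0

[4; 3, 3, 1, 1, 4, 2]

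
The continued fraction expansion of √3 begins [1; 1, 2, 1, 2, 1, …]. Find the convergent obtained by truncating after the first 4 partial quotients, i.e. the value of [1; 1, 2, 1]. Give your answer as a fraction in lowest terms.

Start with 1.
2 + 1/(1/1) = 2 + 1/1 = 3/1
1 + 1/(3/1) = 1 + 1/3 = 4/3
1 + 1/(4/3) = 1 + 3/4 = 7/4

7/4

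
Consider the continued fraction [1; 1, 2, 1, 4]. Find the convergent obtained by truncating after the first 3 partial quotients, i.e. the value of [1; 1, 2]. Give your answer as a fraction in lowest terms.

a_0 = 1: 1/1
a_1 = 1: 2/1
a_2 = 2: 5/3

5/3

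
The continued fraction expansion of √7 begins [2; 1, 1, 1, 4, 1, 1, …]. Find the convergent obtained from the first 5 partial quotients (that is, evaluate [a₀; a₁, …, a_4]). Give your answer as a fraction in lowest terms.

Collapse the nested fraction from the inside out:
Start with 4.
1 + 1/(4/1) = 1 + 1/4 = 5/4
1 + 1/(5/4) = 1 + 4/5 = 9/5
1 + 1/(9/5) = 1 + 5/9 = 14/9
2 + 1/(14/9) = 2 + 9/14 = 37/14

37/14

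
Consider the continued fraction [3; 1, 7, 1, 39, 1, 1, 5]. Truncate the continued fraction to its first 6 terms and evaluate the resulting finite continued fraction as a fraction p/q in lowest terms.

1431/368

Use the convergent recurrence hₖ = aₖ·hₖ₋₁ + hₖ₋₂ (and likewise for the denominators kₖ):
a_0 = 3: 3/1
a_1 = 1: 4/1
a_2 = 7: 31/8
a_3 = 1: 35/9
a_4 = 39: 1396/359
a_5 = 1: 1431/368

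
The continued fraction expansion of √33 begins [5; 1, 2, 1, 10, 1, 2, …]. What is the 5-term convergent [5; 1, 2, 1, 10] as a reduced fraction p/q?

Start with 10.
1 + 1/(10/1) = 1 + 1/10 = 11/10
2 + 1/(11/10) = 2 + 10/11 = 32/11
1 + 1/(32/11) = 1 + 11/32 = 43/32
5 + 1/(43/32) = 5 + 32/43 = 247/43

247/43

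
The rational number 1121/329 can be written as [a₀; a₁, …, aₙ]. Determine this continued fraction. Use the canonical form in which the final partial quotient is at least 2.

1121 ÷ 329 → quotient 3, remainder 134
329 ÷ 134 → quotient 2, remainder 61
134 ÷ 61 → quotient 2, remainder 12
61 ÷ 12 → quotient 5, remainder 1
12 ÷ 1 → quotient 12, remainder 0

[3; 2, 2, 5, 12]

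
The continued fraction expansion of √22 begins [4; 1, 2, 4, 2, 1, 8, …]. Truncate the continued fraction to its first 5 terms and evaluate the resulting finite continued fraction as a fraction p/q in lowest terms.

136/29

Start with 2.
4 + 1/(2/1) = 4 + 1/2 = 9/2
2 + 1/(9/2) = 2 + 2/9 = 20/9
1 + 1/(20/9) = 1 + 9/20 = 29/20
4 + 1/(29/20) = 4 + 20/29 = 136/29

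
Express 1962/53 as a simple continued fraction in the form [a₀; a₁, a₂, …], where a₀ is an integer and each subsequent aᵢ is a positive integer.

[37; 53]

1962 ÷ 53 → quotient 37, remainder 1
53 ÷ 1 → quotient 53, remainder 0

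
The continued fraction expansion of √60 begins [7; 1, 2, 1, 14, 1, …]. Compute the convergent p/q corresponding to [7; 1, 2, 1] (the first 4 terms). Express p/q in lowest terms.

Starting at the tail and folding back:
Start with 1.
2 + 1/(1/1) = 2 + 1/1 = 3/1
1 + 1/(3/1) = 1 + 1/3 = 4/3
7 + 1/(4/3) = 7 + 3/4 = 31/4

31/4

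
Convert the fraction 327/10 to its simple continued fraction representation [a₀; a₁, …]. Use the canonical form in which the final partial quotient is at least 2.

[32; 1, 2, 3]

Repeatedly divide and take the remainder:
327 = 32·10 + 7, so a_0 = 32
10 = 1·7 + 3, so a_1 = 1
7 = 2·3 + 1, so a_2 = 2
3 = 3·1 + 0, so a_3 = 3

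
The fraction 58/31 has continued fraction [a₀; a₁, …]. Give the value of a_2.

Apply division with remainder until the remainder is 0:
⌊58/31⌋ = 1, remainder 27
⌊31/27⌋ = 1, remainder 4
⌊27/4⌋ = 6, remainder 3

6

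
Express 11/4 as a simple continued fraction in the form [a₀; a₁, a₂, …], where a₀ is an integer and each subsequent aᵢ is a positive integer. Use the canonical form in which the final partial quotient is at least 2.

Run the Euclidean algorithm, recording each quotient:
⌊11/4⌋ = 2, remainder 3
⌊4/3⌋ = 1, remainder 1
⌊3/1⌋ = 3, remainder 0

[2; 1, 3]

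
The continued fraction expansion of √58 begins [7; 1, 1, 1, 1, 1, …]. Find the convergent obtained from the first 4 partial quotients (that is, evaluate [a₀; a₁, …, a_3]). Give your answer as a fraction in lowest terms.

23/3

a_0 = 7: 7/1
a_1 = 1: 8/1
a_2 = 1: 15/2
a_3 = 1: 23/3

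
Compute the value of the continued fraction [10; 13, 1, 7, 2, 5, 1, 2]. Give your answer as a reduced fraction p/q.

a_0 = 10: 10/1
a_1 = 13: 131/13
a_2 = 1: 141/14
a_3 = 7: 1118/111
a_4 = 2: 2377/236
a_5 = 5: 13003/1291
a_6 = 1: 15380/1527
a_7 = 2: 43763/4345

43763/4345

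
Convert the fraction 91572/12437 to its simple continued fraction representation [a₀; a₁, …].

[7; 2, 1, 3, 10, 2, 52]

Run the Euclidean algorithm, recording each quotient:
91572 ÷ 12437 → quotient 7, remainder 4513
12437 ÷ 4513 → quotient 2, remainder 3411
4513 ÷ 3411 → quotient 1, remainder 1102
3411 ÷ 1102 → quotient 3, remainder 105
1102 ÷ 105 → quotient 10, remainder 52
105 ÷ 52 → quotient 2, remainder 1
52 ÷ 1 → quotient 52, remainder 0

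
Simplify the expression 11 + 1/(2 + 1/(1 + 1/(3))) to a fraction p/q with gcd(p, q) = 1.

125/11

a_0 = 11: 11/1
a_1 = 2: 23/2
a_2 = 1: 34/3
a_3 = 3: 125/11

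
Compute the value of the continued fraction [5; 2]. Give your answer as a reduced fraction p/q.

Start with 2.
5 + 1/(2/1) = 5 + 1/2 = 11/2

11/2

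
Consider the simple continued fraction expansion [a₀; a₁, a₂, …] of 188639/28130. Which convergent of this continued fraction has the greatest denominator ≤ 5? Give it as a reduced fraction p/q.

20/3

a_0 = 6: 6/1  (≤ bound)
a_1 = 1: 7/1  (≤ bound)
a_2 = 2: 20/3  (≤ bound)
a_3 = 2: 47/7  (> 5, stop)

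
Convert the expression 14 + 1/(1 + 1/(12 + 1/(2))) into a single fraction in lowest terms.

403/27

Build up convergents one term at a time:
a_0 = 14: 14/1
a_1 = 1: 15/1
a_2 = 12: 194/13
a_3 = 2: 403/27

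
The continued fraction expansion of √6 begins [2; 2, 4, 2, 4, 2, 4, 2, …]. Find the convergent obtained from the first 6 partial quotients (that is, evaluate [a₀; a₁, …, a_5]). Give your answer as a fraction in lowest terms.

485/198

a_0 = 2: 2/1
a_1 = 2: 5/2
a_2 = 4: 22/9
a_3 = 2: 49/20
a_4 = 4: 218/89
a_5 = 2: 485/198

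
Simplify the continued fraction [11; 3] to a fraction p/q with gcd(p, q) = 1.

34/3

Work from the innermost term outward:
Start with 3.
11 + 1/(3/1) = 11 + 1/3 = 34/3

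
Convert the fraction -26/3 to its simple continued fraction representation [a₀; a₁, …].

[-9; 3]

-26 = -9·3 + 1, so a_0 = -9
3 = 3·1 + 0, so a_1 = 3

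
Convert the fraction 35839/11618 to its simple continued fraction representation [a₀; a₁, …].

Apply division with remainder until the remainder is 0:
35839 ÷ 11618 → quotient 3, remainder 985
11618 ÷ 985 → quotient 11, remainder 783
985 ÷ 783 → quotient 1, remainder 202
783 ÷ 202 → quotient 3, remainder 177
202 ÷ 177 → quotient 1, remainder 25
177 ÷ 25 → quotient 7, remainder 2
25 ÷ 2 → quotient 12, remainder 1
2 ÷ 1 → quotient 2, remainder 0

[3; 11, 1, 3, 1, 7, 12, 2]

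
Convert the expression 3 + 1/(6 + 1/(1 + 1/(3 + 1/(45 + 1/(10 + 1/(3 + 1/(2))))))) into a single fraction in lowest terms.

277579/88173

a_0 = 3: 3/1
a_1 = 6: 19/6
a_2 = 1: 22/7
a_3 = 3: 85/27
a_4 = 45: 3847/1222
a_5 = 10: 38555/12247
a_6 = 3: 119512/37963
a_7 = 2: 277579/88173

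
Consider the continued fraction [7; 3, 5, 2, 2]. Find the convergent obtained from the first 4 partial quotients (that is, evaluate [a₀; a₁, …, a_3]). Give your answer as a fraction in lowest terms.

256/35

a_0 = 7: 7/1
a_1 = 3: 22/3
a_2 = 5: 117/16
a_3 = 2: 256/35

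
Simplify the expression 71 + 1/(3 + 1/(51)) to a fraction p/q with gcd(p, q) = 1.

10985/154

Use the convergent recurrence hₖ = aₖ·hₖ₋₁ + hₖ₋₂ (and likewise for the denominators kₖ):
a_0 = 71: 71/1
a_1 = 3: 214/3
a_2 = 51: 10985/154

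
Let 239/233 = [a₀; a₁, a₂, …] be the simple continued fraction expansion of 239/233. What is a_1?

38

239 ÷ 233 → quotient 1, remainder 6
233 ÷ 6 → quotient 38, remainder 5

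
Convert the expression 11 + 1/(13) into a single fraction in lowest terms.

a_0 = 11: 11/1
a_1 = 13: 144/13

144/13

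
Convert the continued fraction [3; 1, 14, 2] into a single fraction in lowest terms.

Start with 2.
14 + 1/(2/1) = 14 + 1/2 = 29/2
1 + 1/(29/2) = 1 + 2/29 = 31/29
3 + 1/(31/29) = 3 + 29/31 = 122/31

122/31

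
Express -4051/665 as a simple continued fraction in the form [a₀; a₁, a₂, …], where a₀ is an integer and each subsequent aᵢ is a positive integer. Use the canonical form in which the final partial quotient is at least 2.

[-7; 1, 9, 1, 9, 6]

-4051 ÷ 665 → quotient -7, remainder 604
665 ÷ 604 → quotient 1, remainder 61
604 ÷ 61 → quotient 9, remainder 55
61 ÷ 55 → quotient 1, remainder 6
55 ÷ 6 → quotient 9, remainder 1
6 ÷ 1 → quotient 6, remainder 0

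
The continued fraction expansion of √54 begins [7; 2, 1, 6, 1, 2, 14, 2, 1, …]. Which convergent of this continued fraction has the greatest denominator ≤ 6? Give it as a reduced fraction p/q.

a_0 = 7: 7/1  (≤ bound)
a_1 = 2: 15/2  (≤ bound)
a_2 = 1: 22/3  (≤ bound)
a_3 = 6: 147/20  (> 6, stop)

22/3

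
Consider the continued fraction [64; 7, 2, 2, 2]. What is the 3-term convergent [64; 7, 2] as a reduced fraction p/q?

962/15

a_0 = 64: 64/1
a_1 = 7: 449/7
a_2 = 2: 962/15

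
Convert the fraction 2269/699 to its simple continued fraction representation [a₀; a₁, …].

[3; 4, 15, 1, 1, 1, 3]

⌊2269/699⌋ = 3, remainder 172
⌊699/172⌋ = 4, remainder 11
⌊172/11⌋ = 15, remainder 7
⌊11/7⌋ = 1, remainder 4
⌊7/4⌋ = 1, remainder 3
⌊4/3⌋ = 1, remainder 1
⌊3/1⌋ = 3, remainder 0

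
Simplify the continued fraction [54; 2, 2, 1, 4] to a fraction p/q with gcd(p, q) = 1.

1796/33

Build up convergents one term at a time:
a_0 = 54: 54/1
a_1 = 2: 109/2
a_2 = 2: 272/5
a_3 = 1: 381/7
a_4 = 4: 1796/33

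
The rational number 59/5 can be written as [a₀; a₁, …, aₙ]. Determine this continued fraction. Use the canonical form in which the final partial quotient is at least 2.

[11; 1, 4]

Apply division with remainder until the remainder is 0:
59 ÷ 5 → quotient 11, remainder 4
5 ÷ 4 → quotient 1, remainder 1
4 ÷ 1 → quotient 4, remainder 0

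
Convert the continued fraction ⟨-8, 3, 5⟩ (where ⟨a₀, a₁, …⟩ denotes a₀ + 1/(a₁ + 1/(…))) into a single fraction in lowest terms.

-123/16

Use the convergent recurrence hₖ = aₖ·hₖ₋₁ + hₖ₋₂ (and likewise for the denominators kₖ):
a_0 = -8: -8/1
a_1 = 3: -23/3
a_2 = 5: -123/16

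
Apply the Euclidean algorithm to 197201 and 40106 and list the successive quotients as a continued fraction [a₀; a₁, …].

[4; 1, 11, 21, 14, 2, 1, 3]

197201 ÷ 40106 → quotient 4, remainder 36777
40106 ÷ 36777 → quotient 1, remainder 3329
36777 ÷ 3329 → quotient 11, remainder 158
3329 ÷ 158 → quotient 21, remainder 11
158 ÷ 11 → quotient 14, remainder 4
11 ÷ 4 → quotient 2, remainder 3
4 ÷ 3 → quotient 1, remainder 1
3 ÷ 1 → quotient 3, remainder 0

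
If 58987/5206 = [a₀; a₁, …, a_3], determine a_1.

Apply division with remainder until the remainder is 0:
58987 = 11·5206 + 1721, so a_0 = 11
5206 = 3·1721 + 43, so a_1 = 3

3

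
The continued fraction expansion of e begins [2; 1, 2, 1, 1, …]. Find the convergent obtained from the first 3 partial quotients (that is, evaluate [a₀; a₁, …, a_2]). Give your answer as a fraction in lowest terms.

8/3

a_0 = 2: 2/1
a_1 = 1: 3/1
a_2 = 2: 8/3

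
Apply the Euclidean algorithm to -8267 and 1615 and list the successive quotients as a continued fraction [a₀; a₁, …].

⌊-8267/1615⌋ = -6, remainder 1423
⌊1615/1423⌋ = 1, remainder 192
⌊1423/192⌋ = 7, remainder 79
⌊192/79⌋ = 2, remainder 34
⌊79/34⌋ = 2, remainder 11
⌊34/11⌋ = 3, remainder 1
⌊11/1⌋ = 11, remainder 0

[-6; 1, 7, 2, 2, 3, 11]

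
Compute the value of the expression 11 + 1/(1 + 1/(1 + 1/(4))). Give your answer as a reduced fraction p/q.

104/9

Starting at the tail and folding back:
Start with 4.
1 + 1/(4/1) = 1 + 1/4 = 5/4
1 + 1/(5/4) = 1 + 4/5 = 9/5
11 + 1/(9/5) = 11 + 5/9 = 104/9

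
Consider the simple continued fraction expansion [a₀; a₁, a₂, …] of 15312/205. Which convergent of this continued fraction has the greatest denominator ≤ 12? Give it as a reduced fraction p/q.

747/10

List convergents until the denominator exceeds the bound:
a_0 = 74: 74/1  (≤ bound)
a_1 = 1: 75/1  (≤ bound)
a_2 = 2: 224/3  (≤ bound)
a_3 = 3: 747/10  (≤ bound)
a_4 = 1: 971/13  (> 12, stop)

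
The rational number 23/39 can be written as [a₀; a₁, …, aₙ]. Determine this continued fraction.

23 = 0·39 + 23, so a_0 = 0
39 = 1·23 + 16, so a_1 = 1
23 = 1·16 + 7, so a_2 = 1
16 = 2·7 + 2, so a_3 = 2
7 = 3·2 + 1, so a_4 = 3
2 = 2·1 + 0, so a_5 = 2

[0; 1, 1, 2, 3, 2]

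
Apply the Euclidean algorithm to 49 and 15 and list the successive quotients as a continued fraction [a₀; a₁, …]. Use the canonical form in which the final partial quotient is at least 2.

⌊49/15⌋ = 3, remainder 4
⌊15/4⌋ = 3, remainder 3
⌊4/3⌋ = 1, remainder 1
⌊3/1⌋ = 3, remainder 0

[3; 3, 1, 3]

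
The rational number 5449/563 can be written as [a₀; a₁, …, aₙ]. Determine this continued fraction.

5449 ÷ 563 → quotient 9, remainder 382
563 ÷ 382 → quotient 1, remainder 181
382 ÷ 181 → quotient 2, remainder 20
181 ÷ 20 → quotient 9, remainder 1
20 ÷ 1 → quotient 20, remainder 0

[9; 1, 2, 9, 20]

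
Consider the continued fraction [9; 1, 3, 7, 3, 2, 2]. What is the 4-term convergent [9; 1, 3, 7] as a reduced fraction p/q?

Start with 7.
3 + 1/(7/1) = 3 + 1/7 = 22/7
1 + 1/(22/7) = 1 + 7/22 = 29/22
9 + 1/(29/22) = 9 + 22/29 = 283/29

283/29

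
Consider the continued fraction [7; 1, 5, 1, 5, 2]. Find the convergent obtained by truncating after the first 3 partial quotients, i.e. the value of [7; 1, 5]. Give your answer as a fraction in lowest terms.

47/6

Start with 5.
1 + 1/(5/1) = 1 + 1/5 = 6/5
7 + 1/(6/5) = 7 + 5/6 = 47/6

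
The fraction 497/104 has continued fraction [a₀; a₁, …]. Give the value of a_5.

497 = 4·104 + 81, so a_0 = 4
104 = 1·81 + 23, so a_1 = 1
81 = 3·23 + 12, so a_2 = 3
23 = 1·12 + 11, so a_3 = 1
12 = 1·11 + 1, so a_4 = 1
11 = 11·1 + 0, so a_5 = 11

11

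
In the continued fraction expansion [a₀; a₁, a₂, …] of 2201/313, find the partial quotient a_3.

2201 ÷ 313 → quotient 7, remainder 10
313 ÷ 10 → quotient 31, remainder 3
10 ÷ 3 → quotient 3, remainder 1
3 ÷ 1 → quotient 3, remainder 0

3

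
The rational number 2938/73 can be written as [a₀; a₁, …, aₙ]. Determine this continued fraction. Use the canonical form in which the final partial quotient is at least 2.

2938 ÷ 73 → quotient 40, remainder 18
73 ÷ 18 → quotient 4, remainder 1
18 ÷ 1 → quotient 18, remainder 0

[40; 4, 18]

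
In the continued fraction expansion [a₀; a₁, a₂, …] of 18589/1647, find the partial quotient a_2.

2

18589 = 11·1647 + 472, so a_0 = 11
1647 = 3·472 + 231, so a_1 = 3
472 = 2·231 + 10, so a_2 = 2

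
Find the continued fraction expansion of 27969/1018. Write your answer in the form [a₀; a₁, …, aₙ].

Run the Euclidean algorithm, recording each quotient:
27969 = 27·1018 + 483, so a_0 = 27
1018 = 2·483 + 52, so a_1 = 2
483 = 9·52 + 15, so a_2 = 9
52 = 3·15 + 7, so a_3 = 3
15 = 2·7 + 1, so a_4 = 2
7 = 7·1 + 0, so a_5 = 7

[27; 2, 9, 3, 2, 7]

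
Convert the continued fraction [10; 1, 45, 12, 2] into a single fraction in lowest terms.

12647/1152

Start with 2.
12 + 1/(2/1) = 12 + 1/2 = 25/2
45 + 1/(25/2) = 45 + 2/25 = 1127/25
1 + 1/(1127/25) = 1 + 25/1127 = 1152/1127
10 + 1/(1152/1127) = 10 + 1127/1152 = 12647/1152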